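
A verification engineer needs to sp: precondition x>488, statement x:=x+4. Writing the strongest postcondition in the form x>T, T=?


Formula: sp(P, x:=E) = exists old_x. (x = E[old_x/x]) AND P[old_x/x] (old_x is the value of x before the assignment; eliminate old_x by solving x = E[old_x/x] for old_x)
Step 1: Precondition P: x>488, i.e. old_x > 488
Step 2: Assignment gives x = old_x + 4, so old_x = x - 4
Step 3: Substitute into P: x - 4 > 488
Step 4: Simplify: x > 488+4 = 492

492


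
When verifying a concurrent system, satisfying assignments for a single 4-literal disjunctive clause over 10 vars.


Step 1: Total=2^10=1024
Step 2: Unsat when all 4 false: 2^6=64
Step 3: Sat=1024-64=960

960


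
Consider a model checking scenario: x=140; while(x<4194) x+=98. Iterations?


Step 1: x goes from 140 toward 4194 by 98; the body runs while x<4194, so iterations = ceil((bound-start)/step)
Step 2: Distance=4054
Step 3: ceil(4054/98)=42

42


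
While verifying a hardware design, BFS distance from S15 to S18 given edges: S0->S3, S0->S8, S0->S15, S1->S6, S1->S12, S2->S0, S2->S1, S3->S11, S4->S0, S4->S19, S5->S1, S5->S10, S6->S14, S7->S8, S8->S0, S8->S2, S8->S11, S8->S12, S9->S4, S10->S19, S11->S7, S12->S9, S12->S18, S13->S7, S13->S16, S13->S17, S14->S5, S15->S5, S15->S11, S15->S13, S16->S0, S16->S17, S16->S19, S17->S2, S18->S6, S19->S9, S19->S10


BFS layer-by-layer from S15:
  dist 0: {S15}
  dist 1: {S5, S11, S13}
  dist 2: {S1, S7, S10, S16, S17}
  dist 3: {S0, S2, S6, S8, S12, S19}
  dist 4: {S3, S9, S14, S18}
  -> S18 reached at distance 4
Shortest path length = 4

4


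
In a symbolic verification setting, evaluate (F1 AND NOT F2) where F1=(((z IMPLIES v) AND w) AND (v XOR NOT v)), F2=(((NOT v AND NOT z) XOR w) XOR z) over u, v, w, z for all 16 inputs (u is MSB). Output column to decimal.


F1 = (((z IMPLIES v) AND w) AND (v XOR NOT v))
F2 = (((NOT v AND NOT z) XOR w) XOR z)
Counterexample to F1=>F2 is where F1=1 and F2=0.
Evaluate each row (bits = u,v,w,z, MSB first):
  row 0 [0000]: F1=0 F2=1 -> F1&~F2 -> 0
  row 1 [0001]: F1=0 F2=1 -> F1&~F2 -> 0
  row 2 [0010]: F1=1 F2=0 -> F1&~F2 -> 1
  row 3 [0011]: F1=0 F2=0 -> F1&~F2 -> 0
  row 4 [0100]: F1=0 F2=0 -> F1&~F2 -> 0
  row 5 [0101]: F1=0 F2=1 -> F1&~F2 -> 0
  row 6 [0110]: F1=1 F2=1 -> F1&~F2 -> 0
  row 7 [0111]: F1=1 F2=0 -> F1&~F2 -> 1
  row 8 [1000]: F1=0 F2=1 -> F1&~F2 -> 0
  row 9 [1001]: F1=0 F2=1 -> F1&~F2 -> 0
  row 10 [1010]: F1=1 F2=0 -> F1&~F2 -> 1
  row 11 [1011]: F1=0 F2=0 -> F1&~F2 -> 0
  row 12 [1100]: F1=0 F2=0 -> F1&~F2 -> 0
  row 13 [1101]: F1=0 F2=1 -> F1&~F2 -> 0
  row 14 [1110]: F1=1 F2=1 -> F1&~F2 -> 0
  row 15 [1111]: F1=1 F2=0 -> F1&~F2 -> 1
Full result column, 4 rows per line (u,v fixed per line; w,z runs 00..11 left to right):
  rows 0-3 [u,v=00]: 0010  = hex 2
  rows 4-7 [u,v=01]: 0001  = hex 1
  rows 8-11 [u,v=10]: 0010  = hex 2
  rows 12-15 [u,v=11]: 0001  = hex 1
Counterexample vector (row 0 .. row 15) = 0010000100100001
Output column grouped in 4s = 0010 0001 0010 0001 = 0x2121
Convert to decimal digit by digit (value = value*16 + digit):
  2 -> 2
  2*16 + 1 = 33
  33*16 + 2 = 530
  530*16 + 1 = 8481
Decimal = 8481

8481


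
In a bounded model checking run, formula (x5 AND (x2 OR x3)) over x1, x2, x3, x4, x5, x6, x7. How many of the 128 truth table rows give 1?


Formula: (x5 AND (x2 OR x3)) over 7 vars (128 rows)
Evaluate each row (x1, x2, x3, x4, x5, x6, x7 as bits, MSB first):
  row 0 [0000000]: (0 AND (0 OR 0)) -> 0
  row 1 [0000001]: (0 AND (0 OR 0)) -> 0
  row 2 [0000010]: (0 AND (0 OR 0)) -> 0
  row 3 [0000011]: (0 AND (0 OR 0)) -> 0
  row 4 [0000100]: (1 AND (0 OR 0)) -> 0
  (every remaining row is evaluated the same way; all 128 results are listed next)
Full result column, 8 rows per line (x1,x2,x3,x4 fixed per line; x5,x6,x7 runs 000..111 left to right):
  rows 0-7 [x1,x2,x3,x4=0000]: 00000000  (ones: 0)
  rows 8-15 [x1,x2,x3,x4=0001]: 00000000  (ones: 0)
  rows 16-23 [x1,x2,x3,x4=0010]: 00001111  (ones: 4)
  rows 24-31 [x1,x2,x3,x4=0011]: 00001111  (ones: 4)
  rows 32-39 [x1,x2,x3,x4=0100]: 00001111  (ones: 4)
  rows 40-47 [x1,x2,x3,x4=0101]: 00001111  (ones: 4)
  rows 48-55 [x1,x2,x3,x4=0110]: 00001111  (ones: 4)
  rows 56-63 [x1,x2,x3,x4=0111]: 00001111  (ones: 4)
  rows 64-71 [x1,x2,x3,x4=1000]: 00000000  (ones: 0)
  rows 72-79 [x1,x2,x3,x4=1001]: 00000000  (ones: 0)
  rows 80-87 [x1,x2,x3,x4=1010]: 00001111  (ones: 4)
  rows 88-95 [x1,x2,x3,x4=1011]: 00001111  (ones: 4)
  rows 96-103 [x1,x2,x3,x4=1100]: 00001111  (ones: 4)
  rows 104-111 [x1,x2,x3,x4=1101]: 00001111  (ones: 4)
  rows 112-119 [x1,x2,x3,x4=1110]: 00001111  (ones: 4)
  rows 120-127 [x1,x2,x3,x4=1111]: 00001111  (ones: 4)
Count of 1-rows = 0+0+4+4+4+4+4+4+0+0+4+4+4+4+4+4 = 48

48


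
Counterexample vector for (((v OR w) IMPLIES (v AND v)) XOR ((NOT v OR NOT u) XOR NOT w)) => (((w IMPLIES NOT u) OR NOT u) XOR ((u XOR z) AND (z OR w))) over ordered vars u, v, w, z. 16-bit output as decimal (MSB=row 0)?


F1 = (((v OR w) IMPLIES (v AND v)) XOR ((NOT v OR NOT u) XOR NOT w))
F2 = (((w IMPLIES NOT u) OR NOT u) XOR ((u XOR z) AND (z OR w)))
Counterexample to F1=>F2 is where F1=1 and F2=0.
Evaluate each row (bits = u,v,w,z, MSB first):
  row 0 [0000]: F1=1 F2=1 -> F1&~F2 -> 0
  row 1 [0001]: F1=1 F2=0 -> F1&~F2 -> 1
  row 2 [0010]: F1=1 F2=1 -> F1&~F2 -> 0
  row 3 [0011]: F1=1 F2=0 -> F1&~F2 -> 1
  row 4 [0100]: F1=1 F2=1 -> F1&~F2 -> 0
  row 5 [0101]: F1=1 F2=0 -> F1&~F2 -> 1
  row 6 [0110]: F1=0 F2=1 -> F1&~F2 -> 0
  row 7 [0111]: F1=0 F2=0 -> F1&~F2 -> 0
  row 8 [1000]: F1=1 F2=1 -> F1&~F2 -> 0
  row 9 [1001]: F1=1 F2=1 -> F1&~F2 -> 0
  row 10 [1010]: F1=1 F2=1 -> F1&~F2 -> 0
  row 11 [1011]: F1=1 F2=0 -> F1&~F2 -> 1
  row 12 [1100]: F1=0 F2=1 -> F1&~F2 -> 0
  row 13 [1101]: F1=0 F2=1 -> F1&~F2 -> 0
  row 14 [1110]: F1=1 F2=1 -> F1&~F2 -> 0
  row 15 [1111]: F1=1 F2=0 -> F1&~F2 -> 1
Full result column, 4 rows per line (u,v fixed per line; w,z runs 00..11 left to right):
  rows 0-3 [u,v=00]: 0101  = hex 5
  rows 4-7 [u,v=01]: 0100  = hex 4
  rows 8-11 [u,v=10]: 0001  = hex 1
  rows 12-15 [u,v=11]: 0001  = hex 1
Counterexample vector (row 0 .. row 15) = 0101010000010001
Output column grouped in 4s = 0101 0100 0001 0001 = 0x5411
Convert to decimal digit by digit (value = value*16 + digit):
  5 -> 5
  5*16 + 4 = 84
  84*16 + 1 = 1345
  1345*16 + 1 = 21521
Decimal = 21521

21521


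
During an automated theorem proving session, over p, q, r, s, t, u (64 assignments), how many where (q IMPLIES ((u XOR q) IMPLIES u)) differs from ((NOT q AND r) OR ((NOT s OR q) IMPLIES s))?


F1 = (q IMPLIES ((u XOR q) IMPLIES u))
F2 = ((NOT q AND r) OR ((NOT s OR q) IMPLIES s))
Evaluate both on each of 64 rows (bits = p,q,r,s,t,u):
  row 0 [000000]: F1=1 F2=0 (differ) -> 1
  row 1 [000001]: F1=1 F2=0 (differ) -> 1
  row 2 [000010]: F1=1 F2=0 (differ) -> 1
  row 3 [000011]: F1=1 F2=0 (differ) -> 1
  row 4 [000100]: F1=1 F2=1 -> 0
  (every remaining row is evaluated the same way; all 64 results are listed next)
Full result column, 8 rows per line (p,q,r fixed per line; s,t,u runs 000..111 left to right):
  rows 0-7 [p,q,r=000]: 11110000  (ones: 4)
  rows 8-15 [p,q,r=001]: 00000000  (ones: 0)
  rows 16-23 [p,q,r=010]: 01011010  (ones: 4)
  rows 24-31 [p,q,r=011]: 01011010  (ones: 4)
  rows 32-39 [p,q,r=100]: 11110000  (ones: 4)
  rows 40-47 [p,q,r=101]: 00000000  (ones: 0)
  rows 48-55 [p,q,r=110]: 01011010  (ones: 4)
  rows 56-63 [p,q,r=111]: 01011010  (ones: 4)
Disagreements = 4+0+4+4+4+0+4+4 = 24

24


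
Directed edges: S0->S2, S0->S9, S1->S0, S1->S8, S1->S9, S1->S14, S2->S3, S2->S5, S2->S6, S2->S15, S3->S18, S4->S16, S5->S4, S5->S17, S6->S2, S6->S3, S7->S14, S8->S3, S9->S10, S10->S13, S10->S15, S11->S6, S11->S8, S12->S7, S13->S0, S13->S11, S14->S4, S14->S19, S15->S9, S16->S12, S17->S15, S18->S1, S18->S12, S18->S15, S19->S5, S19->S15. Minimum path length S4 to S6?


BFS layer-by-layer from S4:
  dist 0: {S4}
  dist 1: {S16}
  dist 2: {S12}
  dist 3: {S7}
  dist 4: {S14}
  dist 5: {S19}
  dist 6: {S5, S15}
  dist 7: {S9, S17}
  dist 8: {S10}
  dist 9: {S13}
  dist 10: {S0, S11}
  dist 11: {S2, S6, S8}
  -> S6 reached at distance 11
Shortest path length = 11

11


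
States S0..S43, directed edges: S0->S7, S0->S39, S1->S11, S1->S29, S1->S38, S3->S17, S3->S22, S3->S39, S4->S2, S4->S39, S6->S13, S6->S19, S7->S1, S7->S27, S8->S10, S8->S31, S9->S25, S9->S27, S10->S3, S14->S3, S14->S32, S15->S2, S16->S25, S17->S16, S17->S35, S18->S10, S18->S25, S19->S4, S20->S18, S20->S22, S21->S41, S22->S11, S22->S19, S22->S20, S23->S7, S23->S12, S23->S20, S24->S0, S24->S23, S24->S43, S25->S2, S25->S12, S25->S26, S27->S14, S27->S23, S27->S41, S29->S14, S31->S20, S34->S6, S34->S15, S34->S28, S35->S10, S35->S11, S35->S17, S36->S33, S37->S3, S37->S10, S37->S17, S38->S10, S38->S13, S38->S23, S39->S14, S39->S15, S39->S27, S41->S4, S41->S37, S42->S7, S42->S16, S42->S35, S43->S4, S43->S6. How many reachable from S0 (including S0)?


BFS from S0:
  layer 0: {S0}
  layer 1: {S7, S39}
  layer 2: {S1, S14, S15, S27}
  layer 3: {S2, S3, S11, S23, S29, S32, S38, S41}
  layer 4: {S4, S10, S12, S13, S17, S20, S22, S37}
  layer 5: {S16, S18, S19, S35}
  layer 6: {S25}
  layer 7: {S26}
Reachable set: {S0, S1, S2, S3, S4, S7, S10, S11, S12, S13, S14, S15, S16, S17, S18, S19, S20, S22, S23, S25, S26, S27, S29, S32, S35, S37, S38, S39, S41}
Count = 29

29


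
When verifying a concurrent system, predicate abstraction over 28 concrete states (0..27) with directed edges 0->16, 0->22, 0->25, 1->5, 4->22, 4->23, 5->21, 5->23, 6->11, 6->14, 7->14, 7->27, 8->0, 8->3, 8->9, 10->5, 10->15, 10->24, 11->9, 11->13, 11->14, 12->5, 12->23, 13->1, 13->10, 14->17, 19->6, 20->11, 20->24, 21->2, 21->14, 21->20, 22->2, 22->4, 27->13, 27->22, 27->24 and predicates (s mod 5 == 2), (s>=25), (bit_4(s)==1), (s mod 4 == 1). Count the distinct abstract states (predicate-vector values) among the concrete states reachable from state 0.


BFS from 0:
Concrete reachable: {0, 2, 4, 16, 22, 23, 25}
Abstract via predicates (s mod 5 == 2), (s>=25), (bit_4(s)==1), (s mod 4 == 1):
  (0,0,0,0) <- {0, 4}
  (0,0,1,0) <- {16, 23}
  (0,1,1,1) <- {25}
  (1,0,0,0) <- {2}
  (1,0,1,0) <- {22}
Distinct abstract states = 5

5


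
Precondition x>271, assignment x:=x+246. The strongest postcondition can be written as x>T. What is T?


Formula: sp(P, x:=E) = exists old_x. (x = E[old_x/x]) AND P[old_x/x] (old_x is the value of x before the assignment; eliminate old_x by solving x = E[old_x/x] for old_x)
Step 1: Precondition P: x>271, i.e. old_x > 271
Step 2: Assignment gives x = old_x + 246, so old_x = x - 246
Step 3: Substitute into P: x - 246 > 271
Step 4: Simplify: x > 271+246 = 517

517


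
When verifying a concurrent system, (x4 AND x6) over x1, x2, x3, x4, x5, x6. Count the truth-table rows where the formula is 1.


Formula: (x4 AND x6) over 6 vars (64 rows)
Evaluate each row (x1, x2, x3, x4, x5, x6 as bits, MSB first):
  row 0 [000000]: (0 AND 0) -> 0
  row 1 [000001]: (0 AND 1) -> 0
  row 2 [000010]: (0 AND 0) -> 0
  row 3 [000011]: (0 AND 1) -> 0
  row 4 [000100]: (1 AND 0) -> 0
  (every remaining row is evaluated the same way; all 64 results are listed next)
Full result column, 8 rows per line (x1,x2,x3 fixed per line; x4,x5,x6 runs 000..111 left to right):
  rows 0-7 [x1,x2,x3=000]: 00000101  (ones: 2)
  rows 8-15 [x1,x2,x3=001]: 00000101  (ones: 2)
  rows 16-23 [x1,x2,x3=010]: 00000101  (ones: 2)
  rows 24-31 [x1,x2,x3=011]: 00000101  (ones: 2)
  rows 32-39 [x1,x2,x3=100]: 00000101  (ones: 2)
  rows 40-47 [x1,x2,x3=101]: 00000101  (ones: 2)
  rows 48-55 [x1,x2,x3=110]: 00000101  (ones: 2)
  rows 56-63 [x1,x2,x3=111]: 00000101  (ones: 2)
Count of 1-rows = 2+2+2+2+2+2+2+2 = 16

16


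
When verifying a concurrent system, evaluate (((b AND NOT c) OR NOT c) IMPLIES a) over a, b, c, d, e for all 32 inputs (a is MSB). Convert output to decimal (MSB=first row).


Formula: (((b AND NOT c) OR NOT c) IMPLIES a) over a, b, c, d, e (32 rows)
Evaluate each row (bits = a,b,c,d,e, MSB first):
  row 0 [00000]: (((0 AND NOT 0) OR NOT 0) IMPLIES 0) -> 0
  row 1 [00001]: (((0 AND NOT 0) OR NOT 0) IMPLIES 0) -> 0
  row 2 [00010]: (((0 AND NOT 0) OR NOT 0) IMPLIES 0) -> 0
  row 3 [00011]: (((0 AND NOT 0) OR NOT 0) IMPLIES 0) -> 0
  row 4 [00100]: (((0 AND NOT 1) OR NOT 1) IMPLIES 0) -> 1
  row 5 [00101]: (((0 AND NOT 1) OR NOT 1) IMPLIES 0) -> 1
  row 6 [00110]: (((0 AND NOT 1) OR NOT 1) IMPLIES 0) -> 1
  row 7 [00111]: (((0 AND NOT 1) OR NOT 1) IMPLIES 0) -> 1
  row 8 [01000]: (((1 AND NOT 0) OR NOT 0) IMPLIES 0) -> 0
  row 9 [01001]: (((1 AND NOT 0) OR NOT 0) IMPLIES 0) -> 0
  row 10 [01010]: (((1 AND NOT 0) OR NOT 0) IMPLIES 0) -> 0
  row 11 [01011]: (((1 AND NOT 0) OR NOT 0) IMPLIES 0) -> 0
  row 12 [01100]: (((1 AND NOT 1) OR NOT 1) IMPLIES 0) -> 1
  row 13 [01101]: (((1 AND NOT 1) OR NOT 1) IMPLIES 0) -> 1
  row 14 [01110]: (((1 AND NOT 1) OR NOT 1) IMPLIES 0) -> 1
  row 15 [01111]: (((1 AND NOT 1) OR NOT 1) IMPLIES 0) -> 1
  row 16 [10000]: (((0 AND NOT 0) OR NOT 0) IMPLIES 1) -> 1
  row 17 [10001]: (((0 AND NOT 0) OR NOT 0) IMPLIES 1) -> 1
  row 18 [10010]: (((0 AND NOT 0) OR NOT 0) IMPLIES 1) -> 1
  row 19 [10011]: (((0 AND NOT 0) OR NOT 0) IMPLIES 1) -> 1
  row 20 [10100]: (((0 AND NOT 1) OR NOT 1) IMPLIES 1) -> 1
  row 21 [10101]: (((0 AND NOT 1) OR NOT 1) IMPLIES 1) -> 1
  row 22 [10110]: (((0 AND NOT 1) OR NOT 1) IMPLIES 1) -> 1
  row 23 [10111]: (((0 AND NOT 1) OR NOT 1) IMPLIES 1) -> 1
  row 24 [11000]: (((1 AND NOT 0) OR NOT 0) IMPLIES 1) -> 1
  row 25 [11001]: (((1 AND NOT 0) OR NOT 0) IMPLIES 1) -> 1
  row 26 [11010]: (((1 AND NOT 0) OR NOT 0) IMPLIES 1) -> 1
  row 27 [11011]: (((1 AND NOT 0) OR NOT 0) IMPLIES 1) -> 1
  row 28 [11100]: (((1 AND NOT 1) OR NOT 1) IMPLIES 1) -> 1
  row 29 [11101]: (((1 AND NOT 1) OR NOT 1) IMPLIES 1) -> 1
  row 30 [11110]: (((1 AND NOT 1) OR NOT 1) IMPLIES 1) -> 1
  row 31 [11111]: (((1 AND NOT 1) OR NOT 1) IMPLIES 1) -> 1
Full result column, 4 rows per line (a,b,c fixed per line; d,e runs 00..11 left to right):
  rows 0-3 [a,b,c=000]: 0000  = hex 0
  rows 4-7 [a,b,c=001]: 1111  = hex F
  rows 8-11 [a,b,c=010]: 0000  = hex 0
  rows 12-15 [a,b,c=011]: 1111  = hex F
  rows 16-19 [a,b,c=100]: 1111  = hex F
  rows 20-23 [a,b,c=101]: 1111  = hex F
  rows 24-27 [a,b,c=110]: 1111  = hex F
  rows 28-31 [a,b,c=111]: 1111  = hex F
Output column (row 0 .. row 31) = 00001111000011111111111111111111
Output column grouped in 4s = 0000 1111 0000 1111 1111 1111 1111 1111 = 0x0F0FFFFF
Convert to decimal digit by digit (value = value*16 + digit):
  0 -> 0
  0*16 + 15 (F) = 15
  15*16 + 0 = 240
  240*16 + 15 (F) = 3855
  3855*16 + 15 (F) = 61695
  61695*16 + 15 (F) = 987135
  987135*16 + 15 (F) = 15794175
  15794175*16 + 15 (F) = 252706815
Decimal = 252706815

252706815


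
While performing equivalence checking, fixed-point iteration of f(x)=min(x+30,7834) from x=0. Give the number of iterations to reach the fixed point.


Step 1: x=0, cap=7834, increment=30
Step 2: x grows by 30 each step until capped at 7834; fixed point is x=7834
Step 3: iterations = ceil(7834/30) = 262

262


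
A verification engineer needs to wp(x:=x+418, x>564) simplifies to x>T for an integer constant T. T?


Formula: wp(x:=E, P) = P[E/x] (substitute E for x in postcondition)
Step 1: Postcondition: x>564
Step 2: Substitute x+418 for x: x+418>564
Step 3: Solve for x: x > 564-418 = 146

146


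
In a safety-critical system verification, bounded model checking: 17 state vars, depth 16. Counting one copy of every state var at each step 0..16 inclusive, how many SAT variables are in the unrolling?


BMC unrolls to depth k, creating one copy of each state var for steps 0..k.
Step count = 16 + 1 = 17 (steps 0 through 16)
Vars per step = 17
Total = 17 * 17 = 289

289


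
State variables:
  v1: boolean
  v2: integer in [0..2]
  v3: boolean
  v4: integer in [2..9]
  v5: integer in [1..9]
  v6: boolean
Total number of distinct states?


State space = product of domain sizes of all variables.
Domain sizes:
  v1 (boolean): 2
  v2 (integer in [0..2]): 3
  v3 (boolean): 2
  v4 (integer in [2..9]): 8
  v5 (integer in [1..9]): 9
  v6 (boolean): 2
Product = 2 * 3 * 2 * 8 * 9 * 2 = 1728

1728


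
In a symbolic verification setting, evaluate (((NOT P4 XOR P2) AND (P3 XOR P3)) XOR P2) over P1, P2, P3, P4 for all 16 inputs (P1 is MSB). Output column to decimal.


Formula: (((NOT P4 XOR P2) AND (P3 XOR P3)) XOR P2) over P1, P2, P3, P4 (16 rows)
Evaluate each row (bits = P1,P2,P3,P4, MSB first):
  row 0 [0000]: (((NOT 0 XOR 0) AND (0 XOR 0)) XOR 0) -> 0
  row 1 [0001]: (((NOT 1 XOR 0) AND (0 XOR 0)) XOR 0) -> 0
  row 2 [0010]: (((NOT 0 XOR 0) AND (1 XOR 1)) XOR 0) -> 0
  row 3 [0011]: (((NOT 1 XOR 0) AND (1 XOR 1)) XOR 0) -> 0
  row 4 [0100]: (((NOT 0 XOR 1) AND (0 XOR 0)) XOR 1) -> 1
  row 5 [0101]: (((NOT 1 XOR 1) AND (0 XOR 0)) XOR 1) -> 1
  row 6 [0110]: (((NOT 0 XOR 1) AND (1 XOR 1)) XOR 1) -> 1
  row 7 [0111]: (((NOT 1 XOR 1) AND (1 XOR 1)) XOR 1) -> 1
  row 8 [1000]: (((NOT 0 XOR 0) AND (0 XOR 0)) XOR 0) -> 0
  row 9 [1001]: (((NOT 1 XOR 0) AND (0 XOR 0)) XOR 0) -> 0
  row 10 [1010]: (((NOT 0 XOR 0) AND (1 XOR 1)) XOR 0) -> 0
  row 11 [1011]: (((NOT 1 XOR 0) AND (1 XOR 1)) XOR 0) -> 0
  row 12 [1100]: (((NOT 0 XOR 1) AND (0 XOR 0)) XOR 1) -> 1
  row 13 [1101]: (((NOT 1 XOR 1) AND (0 XOR 0)) XOR 1) -> 1
  row 14 [1110]: (((NOT 0 XOR 1) AND (1 XOR 1)) XOR 1) -> 1
  row 15 [1111]: (((NOT 1 XOR 1) AND (1 XOR 1)) XOR 1) -> 1
Full result column, 4 rows per line (P1,P2 fixed per line; P3,P4 runs 00..11 left to right):
  rows 0-3 [P1,P2=00]: 0000  = hex 0
  rows 4-7 [P1,P2=01]: 1111  = hex F
  rows 8-11 [P1,P2=10]: 0000  = hex 0
  rows 12-15 [P1,P2=11]: 1111  = hex F
Output column (row 0 .. row 15) = 0000111100001111
Output column grouped in 4s = 0000 1111 0000 1111 = 0x0F0F
Convert to decimal digit by digit (value = value*16 + digit):
  0 -> 0
  0*16 + 15 (F) = 15
  15*16 + 0 = 240
  240*16 + 15 (F) = 3855
Decimal = 3855

3855


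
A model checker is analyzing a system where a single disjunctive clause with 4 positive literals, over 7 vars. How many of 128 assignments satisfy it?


Step 1: Total=2^7=128
Step 2: Unsat when all 4 false: 2^3=8
Step 3: Sat=128-8=120

120


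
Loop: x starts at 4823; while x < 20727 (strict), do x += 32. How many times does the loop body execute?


Step 1: x goes from 4823 toward 20727 by 32; the body runs while x<20727, so iterations = ceil((bound-start)/step)
Step 2: Distance=15904
Step 3: ceil(15904/32)=497

497


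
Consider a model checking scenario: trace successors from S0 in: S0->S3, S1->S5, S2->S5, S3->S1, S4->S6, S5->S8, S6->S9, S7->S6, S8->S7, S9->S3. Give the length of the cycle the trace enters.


Trace from S0 until a state repeats:
  S0 -> S3 -> S1 -> S5 -> S8 -> S7 -> S6 -> S9 -> S3
S3 first seen at step 1, revisited at step 8.
Cycle length = 8 - 1 = 7

7


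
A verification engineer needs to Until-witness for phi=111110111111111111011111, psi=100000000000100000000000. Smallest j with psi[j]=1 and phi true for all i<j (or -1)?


(phi U psi) at 0: need smallest j with psi[j]=1 and phi[i]=1 for all i in [0,j).
Scan from step 0:
  step 0: psi=1 and phi held for [0,0) -> witness found
Witness step = 0

0


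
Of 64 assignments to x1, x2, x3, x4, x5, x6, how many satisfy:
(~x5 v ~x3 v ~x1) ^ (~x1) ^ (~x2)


CNF with 3 clauses over 6 vars (64 assignments).
An assignment satisfies CNF iff every clause has >=1 true literal.
Check each row (bits = x1,x2,x3,x4,x5,x6; clause T/F shown):
  row 0 [000000]: clauses=TTT -> 1
  row 1 [000001]: clauses=TTT -> 1
  row 2 [000010]: clauses=TTT -> 1
  row 3 [000011]: clauses=TTT -> 1
  row 4 [000100]: clauses=TTT -> 1
  (every remaining row is evaluated the same way; all 64 results are listed next)
Full result column, 8 rows per line (x1,x2,x3 fixed per line; x4,x5,x6 runs 000..111 left to right):
  rows 0-7 [x1,x2,x3=000]: 11111111  (ones: 8)
  rows 8-15 [x1,x2,x3=001]: 11111111  (ones: 8)
  rows 16-23 [x1,x2,x3=010]: 00000000  (ones: 0)
  rows 24-31 [x1,x2,x3=011]: 00000000  (ones: 0)
  rows 32-39 [x1,x2,x3=100]: 00000000  (ones: 0)
  rows 40-47 [x1,x2,x3=101]: 00000000  (ones: 0)
  rows 48-55 [x1,x2,x3=110]: 00000000  (ones: 0)
  rows 56-63 [x1,x2,x3=111]: 00000000  (ones: 0)
Satisfying assignments = 8+8+0+0+0+0+0+0 = 16

16


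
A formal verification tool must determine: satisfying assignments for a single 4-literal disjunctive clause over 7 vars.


Step 1: Total=2^7=128
Step 2: Unsat when all 4 false: 2^3=8
Step 3: Sat=128-8=120

120


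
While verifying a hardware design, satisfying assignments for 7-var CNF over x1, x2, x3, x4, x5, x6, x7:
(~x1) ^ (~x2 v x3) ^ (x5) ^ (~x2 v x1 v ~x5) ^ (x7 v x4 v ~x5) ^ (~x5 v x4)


CNF with 6 clauses over 7 vars (128 assignments).
An assignment satisfies CNF iff every clause has >=1 true literal.
Check each row (bits = x1,x2,x3,x4,x5,x6,x7; clause T/F shown):
  row 0 [0000000]: clauses=TTFTTT -> 0
  row 1 [0000001]: clauses=TTFTTT -> 0
  row 2 [0000010]: clauses=TTFTTT -> 0
  row 3 [0000011]: clauses=TTFTTT -> 0
  row 4 [0000100]: clauses=TTTTFF -> 0
  (every remaining row is evaluated the same way; all 128 results are listed next)
Full result column, 8 rows per line (x1,x2,x3,x4 fixed per line; x5,x6,x7 runs 000..111 left to right):
  rows 0-7 [x1,x2,x3,x4=0000]: 00000000  (ones: 0)
  rows 8-15 [x1,x2,x3,x4=0001]: 00001111  (ones: 4)
  rows 16-23 [x1,x2,x3,x4=0010]: 00000000  (ones: 0)
  rows 24-31 [x1,x2,x3,x4=0011]: 00001111  (ones: 4)
  rows 32-39 [x1,x2,x3,x4=0100]: 00000000  (ones: 0)
  rows 40-47 [x1,x2,x3,x4=0101]: 00000000  (ones: 0)
  rows 48-55 [x1,x2,x3,x4=0110]: 00000000  (ones: 0)
  rows 56-63 [x1,x2,x3,x4=0111]: 00000000  (ones: 0)
  rows 64-71 [x1,x2,x3,x4=1000]: 00000000  (ones: 0)
  rows 72-79 [x1,x2,x3,x4=1001]: 00000000  (ones: 0)
  rows 80-87 [x1,x2,x3,x4=1010]: 00000000  (ones: 0)
  rows 88-95 [x1,x2,x3,x4=1011]: 00000000  (ones: 0)
  rows 96-103 [x1,x2,x3,x4=1100]: 00000000  (ones: 0)
  rows 104-111 [x1,x2,x3,x4=1101]: 00000000  (ones: 0)
  rows 112-119 [x1,x2,x3,x4=1110]: 00000000  (ones: 0)
  rows 120-127 [x1,x2,x3,x4=1111]: 00000000  (ones: 0)
Satisfying assignments = 0+4+0+4+0+0+0+0+0+0+0+0+0+0+0+0 = 8

8


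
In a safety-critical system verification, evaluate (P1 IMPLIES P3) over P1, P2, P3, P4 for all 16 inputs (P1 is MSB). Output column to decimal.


Formula: (P1 IMPLIES P3) over P1, P2, P3, P4 (16 rows)
Evaluate each row (bits = P1,P2,P3,P4, MSB first):
  row 0 [0000]: (0 IMPLIES 0) -> 1
  row 1 [0001]: (0 IMPLIES 0) -> 1
  row 2 [0010]: (0 IMPLIES 1) -> 1
  row 3 [0011]: (0 IMPLIES 1) -> 1
  row 4 [0100]: (0 IMPLIES 0) -> 1
  row 5 [0101]: (0 IMPLIES 0) -> 1
  row 6 [0110]: (0 IMPLIES 1) -> 1
  row 7 [0111]: (0 IMPLIES 1) -> 1
  row 8 [1000]: (1 IMPLIES 0) -> 0
  row 9 [1001]: (1 IMPLIES 0) -> 0
  row 10 [1010]: (1 IMPLIES 1) -> 1
  row 11 [1011]: (1 IMPLIES 1) -> 1
  row 12 [1100]: (1 IMPLIES 0) -> 0
  row 13 [1101]: (1 IMPLIES 0) -> 0
  row 14 [1110]: (1 IMPLIES 1) -> 1
  row 15 [1111]: (1 IMPLIES 1) -> 1
Full result column, 4 rows per line (P1,P2 fixed per line; P3,P4 runs 00..11 left to right):
  rows 0-3 [P1,P2=00]: 1111  = hex F
  rows 4-7 [P1,P2=01]: 1111  = hex F
  rows 8-11 [P1,P2=10]: 0011  = hex 3
  rows 12-15 [P1,P2=11]: 0011  = hex 3
Output column (row 0 .. row 15) = 1111111100110011
Output column grouped in 4s = 1111 1111 0011 0011 = 0xFF33
Convert to decimal digit by digit (value = value*16 + digit):
  F -> 15
  15*16 + 15 (F) = 255
  255*16 + 3 = 4083
  4083*16 + 3 = 65331
Decimal = 65331

65331


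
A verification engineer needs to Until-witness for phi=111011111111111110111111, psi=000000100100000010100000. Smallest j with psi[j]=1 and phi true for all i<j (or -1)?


(phi U psi) at 0: need smallest j with psi[j]=1 and phi[i]=1 for all i in [0,j).
Scan from step 0:
  step 0: phi=1, psi=0 -> continue
  step 1: phi=1, psi=0 -> continue
  step 2: phi=1, psi=0 -> continue
  step 3: phi=0 -> phi-prefix broken from here
  step 6: psi=1 but phi already failed -> not a witness
  step 9: psi=1 but phi already failed -> not a witness
  step 16: psi=1 but phi already failed -> not a witness
  step 18: psi=1 but phi already failed -> not a witness
  end of trace: no witness -> -1
Witness step = -1

-1


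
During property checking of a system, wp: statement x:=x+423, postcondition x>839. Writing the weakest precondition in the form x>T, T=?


Formula: wp(x:=E, P) = P[E/x] (substitute E for x in postcondition)
Step 1: Postcondition: x>839
Step 2: Substitute x+423 for x: x+423>839
Step 3: Solve for x: x > 839-423 = 416

416


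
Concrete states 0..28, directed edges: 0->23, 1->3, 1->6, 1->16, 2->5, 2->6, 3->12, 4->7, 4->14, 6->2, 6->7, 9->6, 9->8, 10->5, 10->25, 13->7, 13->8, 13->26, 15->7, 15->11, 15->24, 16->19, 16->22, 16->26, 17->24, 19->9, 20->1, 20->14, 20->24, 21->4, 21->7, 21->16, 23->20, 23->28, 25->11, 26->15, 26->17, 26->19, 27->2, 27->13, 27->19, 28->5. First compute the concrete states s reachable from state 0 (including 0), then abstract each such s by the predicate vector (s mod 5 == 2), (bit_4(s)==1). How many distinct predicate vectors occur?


BFS from 0:
Concrete reachable: {0, 1, 2, 3, 5, 6, 7, 8, 9, 11, 12, 14, 15, 16, 17, 19, 20, 22, 23, 24, 26, 28}
Abstract via predicates (s mod 5 == 2), (bit_4(s)==1):
  (0,0) <- {0, 1, 3, 5, 6, 8, 9, 11, 14, 15}
  (0,1) <- {16, 19, 20, 23, 24, 26, 28}
  (1,0) <- {2, 7, 12}
  (1,1) <- {17, 22}
Distinct abstract states = 4

4


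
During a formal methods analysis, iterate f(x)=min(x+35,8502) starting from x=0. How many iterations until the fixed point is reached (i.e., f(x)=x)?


Step 1: x=0, cap=8502, increment=35
Step 2: x grows by 35 each step until capped at 8502; fixed point is x=8502
Step 3: iterations = ceil(8502/35) = 243

243


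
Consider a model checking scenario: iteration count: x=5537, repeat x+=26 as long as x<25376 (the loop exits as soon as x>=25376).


Step 1: x goes from 5537 toward 25376 by 26; the body runs while x<25376, so iterations = ceil((bound-start)/step)
Step 2: Distance=19839
Step 3: ceil(19839/26)=764

764


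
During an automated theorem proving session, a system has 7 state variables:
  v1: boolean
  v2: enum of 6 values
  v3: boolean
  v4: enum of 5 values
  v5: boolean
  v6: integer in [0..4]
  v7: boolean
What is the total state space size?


State space = product of domain sizes of all variables.
Domain sizes:
  v1 (boolean): 2
  v2 (enum of 6 values): 6
  v3 (boolean): 2
  v4 (enum of 5 values): 5
  v5 (boolean): 2
  v6 (integer in [0..4]): 5
  v7 (boolean): 2
Product = 2 * 6 * 2 * 5 * 2 * 5 * 2 = 2400

2400


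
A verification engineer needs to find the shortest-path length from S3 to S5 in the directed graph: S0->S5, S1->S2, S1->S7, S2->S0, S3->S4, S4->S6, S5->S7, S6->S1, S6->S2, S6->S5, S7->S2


BFS layer-by-layer from S3:
  dist 0: {S3}
  dist 1: {S4}
  dist 2: {S6}
  dist 3: {S1, S2, S5}
  -> S5 reached at distance 3
Shortest path length = 3

3


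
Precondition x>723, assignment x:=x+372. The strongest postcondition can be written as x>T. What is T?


Formula: sp(P, x:=E) = exists old_x. (x = E[old_x/x]) AND P[old_x/x] (old_x is the value of x before the assignment; eliminate old_x by solving x = E[old_x/x] for old_x)
Step 1: Precondition P: x>723, i.e. old_x > 723
Step 2: Assignment gives x = old_x + 372, so old_x = x - 372
Step 3: Substitute into P: x - 372 > 723
Step 4: Simplify: x > 723+372 = 1095

1095


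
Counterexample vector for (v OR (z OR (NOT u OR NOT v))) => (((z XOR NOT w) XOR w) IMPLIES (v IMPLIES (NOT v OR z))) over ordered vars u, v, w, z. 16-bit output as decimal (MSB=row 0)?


F1 = (v OR (z OR (NOT u OR NOT v)))
F2 = (((z XOR NOT w) XOR w) IMPLIES (v IMPLIES (NOT v OR z)))
Counterexample to F1=>F2 is where F1=1 and F2=0.
Evaluate each row (bits = u,v,w,z, MSB first):
  row 0 [0000]: F1=1 F2=1 -> F1&~F2 -> 0
  row 1 [0001]: F1=1 F2=1 -> F1&~F2 -> 0
  row 2 [0010]: F1=1 F2=1 -> F1&~F2 -> 0
  row 3 [0011]: F1=1 F2=1 -> F1&~F2 -> 0
  row 4 [0100]: F1=1 F2=0 -> F1&~F2 -> 1
  row 5 [0101]: F1=1 F2=1 -> F1&~F2 -> 0
  row 6 [0110]: F1=1 F2=0 -> F1&~F2 -> 1
  row 7 [0111]: F1=1 F2=1 -> F1&~F2 -> 0
  row 8 [1000]: F1=1 F2=1 -> F1&~F2 -> 0
  row 9 [1001]: F1=1 F2=1 -> F1&~F2 -> 0
  row 10 [1010]: F1=1 F2=1 -> F1&~F2 -> 0
  row 11 [1011]: F1=1 F2=1 -> F1&~F2 -> 0
  row 12 [1100]: F1=1 F2=0 -> F1&~F2 -> 1
  row 13 [1101]: F1=1 F2=1 -> F1&~F2 -> 0
  row 14 [1110]: F1=1 F2=0 -> F1&~F2 -> 1
  row 15 [1111]: F1=1 F2=1 -> F1&~F2 -> 0
Full result column, 4 rows per line (u,v fixed per line; w,z runs 00..11 left to right):
  rows 0-3 [u,v=00]: 0000  = hex 0
  rows 4-7 [u,v=01]: 1010  = hex A
  rows 8-11 [u,v=10]: 0000  = hex 0
  rows 12-15 [u,v=11]: 1010  = hex A
Counterexample vector (row 0 .. row 15) = 0000101000001010
Output column grouped in 4s = 0000 1010 0000 1010 = 0x0A0A
Convert to decimal digit by digit (value = value*16 + digit):
  0 -> 0
  0*16 + 10 (A) = 10
  10*16 + 0 = 160
  160*16 + 10 (A) = 2570
Decimal = 2570

2570


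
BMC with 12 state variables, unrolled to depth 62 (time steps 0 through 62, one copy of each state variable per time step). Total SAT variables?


BMC unrolls to depth k, creating one copy of each state var for steps 0..k.
Step count = 62 + 1 = 63 (steps 0 through 62)
Vars per step = 12
Total = 12 * 63 = 756

756


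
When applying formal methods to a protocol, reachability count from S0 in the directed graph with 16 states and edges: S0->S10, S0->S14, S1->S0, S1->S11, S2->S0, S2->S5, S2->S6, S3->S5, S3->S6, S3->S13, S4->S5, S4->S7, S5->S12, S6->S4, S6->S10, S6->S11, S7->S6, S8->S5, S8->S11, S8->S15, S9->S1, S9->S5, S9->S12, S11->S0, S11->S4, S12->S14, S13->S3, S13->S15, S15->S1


BFS from S0:
  layer 0: {S0}
  layer 1: {S10, S14}
Reachable set: {S0, S10, S14}
Count = 3

3


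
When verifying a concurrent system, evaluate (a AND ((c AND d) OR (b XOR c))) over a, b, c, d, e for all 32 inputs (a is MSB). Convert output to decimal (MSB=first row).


Formula: (a AND ((c AND d) OR (b XOR c))) over a, b, c, d, e (32 rows)
Evaluate each row (bits = a,b,c,d,e, MSB first):
  row 0 [00000]: (0 AND ((0 AND 0) OR (0 XOR 0))) -> 0
  row 1 [00001]: (0 AND ((0 AND 0) OR (0 XOR 0))) -> 0
  row 2 [00010]: (0 AND ((0 AND 1) OR (0 XOR 0))) -> 0
  row 3 [00011]: (0 AND ((0 AND 1) OR (0 XOR 0))) -> 0
  row 4 [00100]: (0 AND ((1 AND 0) OR (0 XOR 1))) -> 0
  row 5 [00101]: (0 AND ((1 AND 0) OR (0 XOR 1))) -> 0
  row 6 [00110]: (0 AND ((1 AND 1) OR (0 XOR 1))) -> 0
  row 7 [00111]: (0 AND ((1 AND 1) OR (0 XOR 1))) -> 0
  row 8 [01000]: (0 AND ((0 AND 0) OR (1 XOR 0))) -> 0
  row 9 [01001]: (0 AND ((0 AND 0) OR (1 XOR 0))) -> 0
  row 10 [01010]: (0 AND ((0 AND 1) OR (1 XOR 0))) -> 0
  row 11 [01011]: (0 AND ((0 AND 1) OR (1 XOR 0))) -> 0
  row 12 [01100]: (0 AND ((1 AND 0) OR (1 XOR 1))) -> 0
  row 13 [01101]: (0 AND ((1 AND 0) OR (1 XOR 1))) -> 0
  row 14 [01110]: (0 AND ((1 AND 1) OR (1 XOR 1))) -> 0
  row 15 [01111]: (0 AND ((1 AND 1) OR (1 XOR 1))) -> 0
  row 16 [10000]: (1 AND ((0 AND 0) OR (0 XOR 0))) -> 0
  row 17 [10001]: (1 AND ((0 AND 0) OR (0 XOR 0))) -> 0
  row 18 [10010]: (1 AND ((0 AND 1) OR (0 XOR 0))) -> 0
  row 19 [10011]: (1 AND ((0 AND 1) OR (0 XOR 0))) -> 0
  row 20 [10100]: (1 AND ((1 AND 0) OR (0 XOR 1))) -> 1
  row 21 [10101]: (1 AND ((1 AND 0) OR (0 XOR 1))) -> 1
  row 22 [10110]: (1 AND ((1 AND 1) OR (0 XOR 1))) -> 1
  row 23 [10111]: (1 AND ((1 AND 1) OR (0 XOR 1))) -> 1
  row 24 [11000]: (1 AND ((0 AND 0) OR (1 XOR 0))) -> 1
  row 25 [11001]: (1 AND ((0 AND 0) OR (1 XOR 0))) -> 1
  row 26 [11010]: (1 AND ((0 AND 1) OR (1 XOR 0))) -> 1
  row 27 [11011]: (1 AND ((0 AND 1) OR (1 XOR 0))) -> 1
  row 28 [11100]: (1 AND ((1 AND 0) OR (1 XOR 1))) -> 0
  row 29 [11101]: (1 AND ((1 AND 0) OR (1 XOR 1))) -> 0
  row 30 [11110]: (1 AND ((1 AND 1) OR (1 XOR 1))) -> 1
  row 31 [11111]: (1 AND ((1 AND 1) OR (1 XOR 1))) -> 1
Full result column, 4 rows per line (a,b,c fixed per line; d,e runs 00..11 left to right):
  rows 0-3 [a,b,c=000]: 0000  = hex 0
  rows 4-7 [a,b,c=001]: 0000  = hex 0
  rows 8-11 [a,b,c=010]: 0000  = hex 0
  rows 12-15 [a,b,c=011]: 0000  = hex 0
  rows 16-19 [a,b,c=100]: 0000  = hex 0
  rows 20-23 [a,b,c=101]: 1111  = hex F
  rows 24-27 [a,b,c=110]: 1111  = hex F
  rows 28-31 [a,b,c=111]: 0011  = hex 3
Output column (row 0 .. row 31) = 00000000000000000000111111110011
Output column grouped in 4s = 0000 0000 0000 0000 0000 1111 1111 0011 = 0x00000FF3
Convert to decimal digit by digit (value = value*16 + digit):
  0 -> 0
  0*16 + 0 = 0
  0*16 + 0 = 0
  0*16 + 0 = 0
  0*16 + 0 = 0
  0*16 + 15 (F) = 15
  15*16 + 15 (F) = 255
  255*16 + 3 = 4083
Decimal = 4083

4083


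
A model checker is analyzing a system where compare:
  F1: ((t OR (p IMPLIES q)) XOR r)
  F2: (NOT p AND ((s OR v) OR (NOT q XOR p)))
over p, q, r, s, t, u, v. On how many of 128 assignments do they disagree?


F1 = ((t OR (p IMPLIES q)) XOR r)
F2 = (NOT p AND ((s OR v) OR (NOT q XOR p)))
Evaluate both on each of 128 rows (bits = p,q,r,s,t,u,v):
  row 0 [0000000]: F1=1 F2=1 -> 0
  row 1 [0000001]: F1=1 F2=1 -> 0
  row 2 [0000010]: F1=1 F2=1 -> 0
  row 3 [0000011]: F1=1 F2=1 -> 0
  row 4 [0000100]: F1=1 F2=1 -> 0
  (every remaining row is evaluated the same way; all 128 results are listed next)
Full result column, 8 rows per line (p,q,r,s fixed per line; t,u,v runs 000..111 left to right):
  rows 0-7 [p,q,r,s=0000]: 00000000  (ones: 0)
  rows 8-15 [p,q,r,s=0001]: 00000000  (ones: 0)
  rows 16-23 [p,q,r,s=0010]: 11111111  (ones: 8)
  rows 24-31 [p,q,r,s=0011]: 11111111  (ones: 8)
  rows 32-39 [p,q,r,s=0100]: 10101010  (ones: 4)
  rows 40-47 [p,q,r,s=0101]: 00000000  (ones: 0)
  rows 48-55 [p,q,r,s=0110]: 01010101  (ones: 4)
  rows 56-63 [p,q,r,s=0111]: 11111111  (ones: 8)
  rows 64-71 [p,q,r,s=1000]: 00001111  (ones: 4)
  rows 72-79 [p,q,r,s=1001]: 00001111  (ones: 4)
  rows 80-87 [p,q,r,s=1010]: 11110000  (ones: 4)
  rows 88-95 [p,q,r,s=1011]: 11110000  (ones: 4)
  rows 96-103 [p,q,r,s=1100]: 11111111  (ones: 8)
  rows 104-111 [p,q,r,s=1101]: 11111111  (ones: 8)
  rows 112-119 [p,q,r,s=1110]: 00000000  (ones: 0)
  rows 120-127 [p,q,r,s=1111]: 00000000  (ones: 0)
Disagreements = 0+0+8+8+4+0+4+8+4+4+4+4+8+8+0+0 = 64

64


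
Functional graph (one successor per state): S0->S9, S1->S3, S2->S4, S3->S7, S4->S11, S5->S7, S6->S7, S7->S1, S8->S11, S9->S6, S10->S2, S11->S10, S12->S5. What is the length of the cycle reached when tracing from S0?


Trace from S0 until a state repeats:
  S0 -> S9 -> S6 -> S7 -> S1 -> S3 -> S7
S7 first seen at step 3, revisited at step 6.
Cycle length = 6 - 3 = 3

3


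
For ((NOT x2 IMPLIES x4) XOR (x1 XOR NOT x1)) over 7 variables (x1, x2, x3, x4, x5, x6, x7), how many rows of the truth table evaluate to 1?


Formula: ((NOT x2 IMPLIES x4) XOR (x1 XOR NOT x1)) over 7 vars (128 rows)
Evaluate each row (x1, x2, x3, x4, x5, x6, x7 as bits, MSB first):
  row 0 [0000000]: ((NOT 0 IMPLIES 0) XOR (0 XOR NOT 0)) -> 1
  row 1 [0000001]: ((NOT 0 IMPLIES 0) XOR (0 XOR NOT 0)) -> 1
  row 2 [0000010]: ((NOT 0 IMPLIES 0) XOR (0 XOR NOT 0)) -> 1
  row 3 [0000011]: ((NOT 0 IMPLIES 0) XOR (0 XOR NOT 0)) -> 1
  row 4 [0000100]: ((NOT 0 IMPLIES 0) XOR (0 XOR NOT 0)) -> 1
  (every remaining row is evaluated the same way; all 128 results are listed next)
Full result column, 8 rows per line (x1,x2,x3,x4 fixed per line; x5,x6,x7 runs 000..111 left to right):
  rows 0-7 [x1,x2,x3,x4=0000]: 11111111  (ones: 8)
  rows 8-15 [x1,x2,x3,x4=0001]: 00000000  (ones: 0)
  rows 16-23 [x1,x2,x3,x4=0010]: 11111111  (ones: 8)
  rows 24-31 [x1,x2,x3,x4=0011]: 00000000  (ones: 0)
  rows 32-39 [x1,x2,x3,x4=0100]: 00000000  (ones: 0)
  rows 40-47 [x1,x2,x3,x4=0101]: 00000000  (ones: 0)
  rows 48-55 [x1,x2,x3,x4=0110]: 00000000  (ones: 0)
  rows 56-63 [x1,x2,x3,x4=0111]: 00000000  (ones: 0)
  rows 64-71 [x1,x2,x3,x4=1000]: 11111111  (ones: 8)
  rows 72-79 [x1,x2,x3,x4=1001]: 00000000  (ones: 0)
  rows 80-87 [x1,x2,x3,x4=1010]: 11111111  (ones: 8)
  rows 88-95 [x1,x2,x3,x4=1011]: 00000000  (ones: 0)
  rows 96-103 [x1,x2,x3,x4=1100]: 00000000  (ones: 0)
  rows 104-111 [x1,x2,x3,x4=1101]: 00000000  (ones: 0)
  rows 112-119 [x1,x2,x3,x4=1110]: 00000000  (ones: 0)
  rows 120-127 [x1,x2,x3,x4=1111]: 00000000  (ones: 0)
Count of 1-rows = 8+0+8+0+0+0+0+0+8+0+8+0+0+0+0+0 = 32

32


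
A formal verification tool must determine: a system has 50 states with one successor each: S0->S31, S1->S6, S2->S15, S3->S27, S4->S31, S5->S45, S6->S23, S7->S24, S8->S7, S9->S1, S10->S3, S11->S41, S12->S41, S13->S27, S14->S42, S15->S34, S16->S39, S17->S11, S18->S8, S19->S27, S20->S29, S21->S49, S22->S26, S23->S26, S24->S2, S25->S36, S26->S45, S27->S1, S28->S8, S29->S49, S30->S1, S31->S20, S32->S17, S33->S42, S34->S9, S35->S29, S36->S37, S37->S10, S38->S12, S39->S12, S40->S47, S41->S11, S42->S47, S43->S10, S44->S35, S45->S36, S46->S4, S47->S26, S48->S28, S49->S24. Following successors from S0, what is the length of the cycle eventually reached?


Trace from S0 until a state repeats:
  S0 -> S31 -> S20 -> S29 -> S49 -> S24 -> S2 -> S15 -> S34 -> S9 -> S1 -> S6 -> S23 -> S26 -> S45 -> S36 -> S37 -> S10 -> S3 -> S27 -> S1
S1 first seen at step 10, revisited at step 20.
Cycle length = 20 - 10 = 10

10


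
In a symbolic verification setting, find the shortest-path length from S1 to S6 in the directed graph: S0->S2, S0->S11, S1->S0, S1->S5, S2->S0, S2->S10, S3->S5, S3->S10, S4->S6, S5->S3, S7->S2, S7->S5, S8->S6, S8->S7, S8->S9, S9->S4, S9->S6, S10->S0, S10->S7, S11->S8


BFS layer-by-layer from S1:
  dist 0: {S1}
  dist 1: {S0, S5}
  dist 2: {S2, S3, S11}
  dist 3: {S8, S10}
  dist 4: {S6, S7, S9}
  -> S6 reached at distance 4
Shortest path length = 4

4


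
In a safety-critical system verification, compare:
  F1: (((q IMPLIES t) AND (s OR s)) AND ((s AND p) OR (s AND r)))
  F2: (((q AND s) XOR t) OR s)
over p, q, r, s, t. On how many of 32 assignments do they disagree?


F1 = (((q IMPLIES t) AND (s OR s)) AND ((s AND p) OR (s AND r)))
F2 = (((q AND s) XOR t) OR s)
Evaluate both on each of 32 rows (bits = p,q,r,s,t):
  row 0 [00000]: F1=0 F2=0 -> 0
  row 1 [00001]: F1=0 F2=1 (differ) -> 1
  row 2 [00010]: F1=0 F2=1 (differ) -> 1
  row 3 [00011]: F1=0 F2=1 (differ) -> 1
  row 4 [00100]: F1=0 F2=0 -> 0
  row 5 [00101]: F1=0 F2=1 (differ) -> 1
  row 6 [00110]: F1=1 F2=1 -> 0
  row 7 [00111]: F1=1 F2=1 -> 0
  row 8 [01000]: F1=0 F2=0 -> 0
  row 9 [01001]: F1=0 F2=1 (differ) -> 1
  row 10 [01010]: F1=0 F2=1 (differ) -> 1
  row 11 [01011]: F1=0 F2=1 (differ) -> 1
  row 12 [01100]: F1=0 F2=0 -> 0
  row 13 [01101]: F1=0 F2=1 (differ) -> 1
  row 14 [01110]: F1=0 F2=1 (differ) -> 1
  row 15 [01111]: F1=1 F2=1 -> 0
  row 16 [10000]: F1=0 F2=0 -> 0
  row 17 [10001]: F1=0 F2=1 (differ) -> 1
  row 18 [10010]: F1=1 F2=1 -> 0
  row 19 [10011]: F1=1 F2=1 -> 0
  row 20 [10100]: F1=0 F2=0 -> 0
  row 21 [10101]: F1=0 F2=1 (differ) -> 1
  row 22 [10110]: F1=1 F2=1 -> 0
  row 23 [10111]: F1=1 F2=1 -> 0
  row 24 [11000]: F1=0 F2=0 -> 0
  row 25 [11001]: F1=0 F2=1 (differ) -> 1
  row 26 [11010]: F1=0 F2=1 (differ) -> 1
  row 27 [11011]: F1=1 F2=1 -> 0
  row 28 [11100]: F1=0 F2=0 -> 0
  row 29 [11101]: F1=0 F2=1 (differ) -> 1
  row 30 [11110]: F1=0 F2=1 (differ) -> 1
  row 31 [11111]: F1=1 F2=1 -> 0
Full result column, 8 rows per line (p,q fixed per line; r,s,t runs 000..111 left to right):
  rows 0-7 [p,q=00]: 01110100  (ones: 4)
  rows 8-15 [p,q=01]: 01110110  (ones: 5)
  rows 16-23 [p,q=10]: 01000100  (ones: 2)
  rows 24-31 [p,q=11]: 01100110  (ones: 4)
Disagreements = 4+5+2+4 = 15

15


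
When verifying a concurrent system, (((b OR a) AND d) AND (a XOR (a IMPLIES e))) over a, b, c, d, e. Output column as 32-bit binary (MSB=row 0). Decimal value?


Formula: (((b OR a) AND d) AND (a XOR (a IMPLIES e))) over a, b, c, d, e (32 rows)
Evaluate each row (bits = a,b,c,d,e, MSB first):
  row 0 [00000]: (((0 OR 0) AND 0) AND (0 XOR (0 IMPLIES 0))) -> 0
  row 1 [00001]: (((0 OR 0) AND 0) AND (0 XOR (0 IMPLIES 1))) -> 0
  row 2 [00010]: (((0 OR 0) AND 1) AND (0 XOR (0 IMPLIES 0))) -> 0
  row 3 [00011]: (((0 OR 0) AND 1) AND (0 XOR (0 IMPLIES 1))) -> 0
  row 4 [00100]: (((0 OR 0) AND 0) AND (0 XOR (0 IMPLIES 0))) -> 0
  row 5 [00101]: (((0 OR 0) AND 0) AND (0 XOR (0 IMPLIES 1))) -> 0
  row 6 [00110]: (((0 OR 0) AND 1) AND (0 XOR (0 IMPLIES 0))) -> 0
  row 7 [00111]: (((0 OR 0) AND 1) AND (0 XOR (0 IMPLIES 1))) -> 0
  row 8 [01000]: (((1 OR 0) AND 0) AND (0 XOR (0 IMPLIES 0))) -> 0
  row 9 [01001]: (((1 OR 0) AND 0) AND (0 XOR (0 IMPLIES 1))) -> 0
  row 10 [01010]: (((1 OR 0) AND 1) AND (0 XOR (0 IMPLIES 0))) -> 1
  row 11 [01011]: (((1 OR 0) AND 1) AND (0 XOR (0 IMPLIES 1))) -> 1
  row 12 [01100]: (((1 OR 0) AND 0) AND (0 XOR (0 IMPLIES 0))) -> 0
  row 13 [01101]: (((1 OR 0) AND 0) AND (0 XOR (0 IMPLIES 1))) -> 0
  row 14 [01110]: (((1 OR 0) AND 1) AND (0 XOR (0 IMPLIES 0))) -> 1
  row 15 [01111]: (((1 OR 0) AND 1) AND (0 XOR (0 IMPLIES 1))) -> 1
  row 16 [10000]: (((0 OR 1) AND 0) AND (1 XOR (1 IMPLIES 0))) -> 0
  row 17 [10001]: (((0 OR 1) AND 0) AND (1 XOR (1 IMPLIES 1))) -> 0
  row 18 [10010]: (((0 OR 1) AND 1) AND (1 XOR (1 IMPLIES 0))) -> 1
  row 19 [10011]: (((0 OR 1) AND 1) AND (1 XOR (1 IMPLIES 1))) -> 0
  row 20 [10100]: (((0 OR 1) AND 0) AND (1 XOR (1 IMPLIES 0))) -> 0
  row 21 [10101]: (((0 OR 1) AND 0) AND (1 XOR (1 IMPLIES 1))) -> 0
  row 22 [10110]: (((0 OR 1) AND 1) AND (1 XOR (1 IMPLIES 0))) -> 1
  row 23 [10111]: (((0 OR 1) AND 1) AND (1 XOR (1 IMPLIES 1))) -> 0
  row 24 [11000]: (((1 OR 1) AND 0) AND (1 XOR (1 IMPLIES 0))) -> 0
  row 25 [11001]: (((1 OR 1) AND 0) AND (1 XOR (1 IMPLIES 1))) -> 0
  row 26 [11010]: (((1 OR 1) AND 1) AND (1 XOR (1 IMPLIES 0))) -> 1
  row 27 [11011]: (((1 OR 1) AND 1) AND (1 XOR (1 IMPLIES 1))) -> 0
  row 28 [11100]: (((1 OR 1) AND 0) AND (1 XOR (1 IMPLIES 0))) -> 0
  row 29 [11101]: (((1 OR 1) AND 0) AND (1 XOR (1 IMPLIES 1))) -> 0
  row 30 [11110]: (((1 OR 1) AND 1) AND (1 XOR (1 IMPLIES 0))) -> 1
  row 31 [11111]: (((1 OR 1) AND 1) AND (1 XOR (1 IMPLIES 1))) -> 0
Full result column, 4 rows per line (a,b,c fixed per line; d,e runs 00..11 left to right):
  rows 0-3 [a,b,c=000]: 0000  = hex 0
  rows 4-7 [a,b,c=001]: 0000  = hex 0
  rows 8-11 [a,b,c=010]: 0011  = hex 3
  rows 12-15 [a,b,c=011]: 0011  = hex 3
  rows 16-19 [a,b,c=100]: 0010  = hex 2
  rows 20-23 [a,b,c=101]: 0010  = hex 2
  rows 24-27 [a,b,c=110]: 0010  = hex 2
  rows 28-31 [a,b,c=111]: 0010  = hex 2
Output column (row 0 .. row 31) = 00000000001100110010001000100010
Output column grouped in 4s = 0000 0000 0011 0011 0010 0010 0010 0010 = 0x00332222
Convert to decimal digit by digit (value = value*16 + digit):
  0 -> 0
  0*16 + 0 = 0
  0*16 + 3 = 3
  3*16 + 3 = 51
  51*16 + 2 = 818
  818*16 + 2 = 13090
  13090*16 + 2 = 209442
  209442*16 + 2 = 3351074
Decimal = 3351074

3351074
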